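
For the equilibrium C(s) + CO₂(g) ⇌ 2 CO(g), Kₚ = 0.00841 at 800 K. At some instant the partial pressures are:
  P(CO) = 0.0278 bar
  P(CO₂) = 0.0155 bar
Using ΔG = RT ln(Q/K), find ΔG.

(C is a pure solid — omitted from Qₚ.)
Qₚ = P(CO)² / P(CO₂) = (0.0278)² / (0.0155) = 0.0499
ΔG = RT ln(Qₚ/Kₚ) = (8.314 J mol⁻¹ K⁻¹)(800 K) × ln(0.0499/0.00841)
   = (6.651 kJ/mol)(1.781) = 11.8 kJ/mol
ΔG > 0, so the forward reaction is non-spontaneous (proceeds in reverse).

ΔG = 11.8 kJ/mol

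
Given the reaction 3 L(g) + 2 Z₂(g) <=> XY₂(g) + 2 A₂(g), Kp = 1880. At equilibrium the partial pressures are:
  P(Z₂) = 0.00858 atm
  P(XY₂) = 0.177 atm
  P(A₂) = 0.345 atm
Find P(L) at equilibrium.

P(L) = 0.534 atm

At equilibrium, Kp = P(XY₂)·P(A₂)² / (P(L)³·P(Z₂)²) = 1880.
(0.177)·(0.345)² / ((P(L))³·(0.00858)²) = 1880
P(L)³ = 0.152 ⇒ P(L) = 0.534 atm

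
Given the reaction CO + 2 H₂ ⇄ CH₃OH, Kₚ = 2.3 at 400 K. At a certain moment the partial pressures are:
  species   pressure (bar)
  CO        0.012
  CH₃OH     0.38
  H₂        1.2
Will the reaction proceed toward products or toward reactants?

in the reverse direction

Qₚ = P(CH₃OH) / (P(CO)·P(H₂)²) = (0.38) / ((0.012)·(1.2)²) = 22
Qₚ = 22 > Kₚ = 2.3, so the reverse reaction proceeds.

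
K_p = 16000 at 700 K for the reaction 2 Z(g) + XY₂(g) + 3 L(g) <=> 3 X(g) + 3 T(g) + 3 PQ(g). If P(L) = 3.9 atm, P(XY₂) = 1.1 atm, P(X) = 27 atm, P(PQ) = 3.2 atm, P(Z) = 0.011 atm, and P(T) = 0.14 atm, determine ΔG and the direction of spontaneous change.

ΔG = 15.4 kJ/mol; the forward reaction is non-spontaneous

Q_p = P(X)³·P(T)³·P(PQ)³ / (P(Z)²·P(XY₂)·P(L)³) = (27)³·(0.14)³·(3.2)³ / ((0.011)²·(1.1)·(3.9)³) = 2.24e5
ΔG = RT ln(Q_p/K_p) = (8.314 J mol⁻¹ K⁻¹)(700 K) × ln(2.24e5/16000)
   = (5.820 kJ/mol)(2.639) = 15.4 kJ/mol
ΔG > 0, so the forward reaction is non-spontaneous (proceeds in reverse).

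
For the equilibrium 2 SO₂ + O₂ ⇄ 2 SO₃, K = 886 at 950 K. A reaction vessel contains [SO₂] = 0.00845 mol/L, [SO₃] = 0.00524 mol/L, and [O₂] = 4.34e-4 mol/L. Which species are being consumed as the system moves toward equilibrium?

Q = [SO₃]² / ([SO₂]²·[O₂]) = (0.00524)² / ((0.00845)²·(4.34e-4)) = 886
Q = 886 = K; the system is at equilibrium.

none (at equilibrium)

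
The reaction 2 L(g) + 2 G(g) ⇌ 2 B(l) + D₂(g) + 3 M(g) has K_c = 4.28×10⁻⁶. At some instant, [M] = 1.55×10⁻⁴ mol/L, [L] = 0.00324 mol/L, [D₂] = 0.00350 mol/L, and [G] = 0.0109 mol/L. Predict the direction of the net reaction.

reverse (toward reactants)

(B is a pure liquid — omitted from Q_c.)
Q_c = [D₂]·[M]³ / ([L]²·[G]²) = (0.00350)·(1.55×10⁻⁴)³ / ((0.00324)²·(0.0109)²) = 1.05×10⁻⁵
Q_c = 1.05×10⁻⁵ > K_c = 4.28×10⁻⁶, so the reverse reaction proceeds.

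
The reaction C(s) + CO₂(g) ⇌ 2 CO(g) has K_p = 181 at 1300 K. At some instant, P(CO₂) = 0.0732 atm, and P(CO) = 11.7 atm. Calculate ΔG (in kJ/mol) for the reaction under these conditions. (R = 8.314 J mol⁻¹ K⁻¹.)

ΔG = 25.2 kJ/mol

(C is a pure solid — omitted from Q_p.)
Q_p = P(CO)² / P(CO₂) = (11.7)² / (0.0732) = 1870
ΔG = RT ln(Q_p/K_p) = (8.314 J mol⁻¹ K⁻¹)(1300 K) × ln(1870/181)
   = (10.81 kJ/mol)(2.335) = 25.2 kJ/mol
ΔG > 0, so the forward reaction is non-spontaneous (proceeds in reverse).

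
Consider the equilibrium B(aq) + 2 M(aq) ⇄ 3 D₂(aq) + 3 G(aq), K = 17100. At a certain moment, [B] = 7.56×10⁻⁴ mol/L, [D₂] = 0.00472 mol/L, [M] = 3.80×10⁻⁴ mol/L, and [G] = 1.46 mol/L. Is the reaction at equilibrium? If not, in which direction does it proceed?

in the forward direction

Q = [D₂]³·[G]³ / ([B]·[M]²) = (0.00472)³·(1.46)³ / ((7.56×10⁻⁴)·(3.80×10⁻⁴)²) = 3000
Q = 3000 < K = 17100, so the forward reaction proceeds.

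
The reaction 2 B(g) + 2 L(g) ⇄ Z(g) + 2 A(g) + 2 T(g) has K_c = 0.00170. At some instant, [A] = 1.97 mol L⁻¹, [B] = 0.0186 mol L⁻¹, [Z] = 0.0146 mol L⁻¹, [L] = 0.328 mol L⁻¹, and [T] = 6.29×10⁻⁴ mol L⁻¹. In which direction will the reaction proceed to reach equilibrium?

toward products

Q_c = [Z]·[A]²·[T]² / ([B]²·[L]²) = (0.0146)·(1.97)²·(6.29×10⁻⁴)² / ((0.0186)²·(0.328)²) = 6.02×10⁻⁴
Q_c = 6.02×10⁻⁴ < K_c = 0.00170, so the forward reaction proceeds.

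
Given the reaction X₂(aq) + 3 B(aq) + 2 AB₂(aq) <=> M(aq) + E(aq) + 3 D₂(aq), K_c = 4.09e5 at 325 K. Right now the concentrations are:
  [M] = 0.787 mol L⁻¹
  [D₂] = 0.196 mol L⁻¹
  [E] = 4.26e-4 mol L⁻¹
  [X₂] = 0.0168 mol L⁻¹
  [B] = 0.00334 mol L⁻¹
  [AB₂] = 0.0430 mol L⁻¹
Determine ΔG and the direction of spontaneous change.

ΔG = 4.52 kJ/mol; the forward reaction is non-spontaneous

Q_c = [M]·[E]·[D₂]³ / ([X₂]·[B]³·[AB₂]²) = (0.787)·(4.26e-4)·(0.196)³ / ((0.0168)·(0.00334)³·(0.0430)²) = 2.18e6
ΔG = RT ln(Q_c/K_c) = (8.314 J mol⁻¹ K⁻¹)(325 K) × ln(2.18e6/4.09e5)
   = (2.702 kJ/mol)(1.673) = 4.52 kJ/mol
ΔG > 0, so the forward reaction is non-spontaneous (proceeds in reverse).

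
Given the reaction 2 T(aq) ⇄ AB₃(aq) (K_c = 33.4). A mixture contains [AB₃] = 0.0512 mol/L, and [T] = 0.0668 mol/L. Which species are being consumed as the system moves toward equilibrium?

T (reactants)

Q_c = [AB₃] / [T]² = (0.0512) / (0.0668)² = 11.5
Q_c = 11.5 < K_c = 33.4: net forward reaction.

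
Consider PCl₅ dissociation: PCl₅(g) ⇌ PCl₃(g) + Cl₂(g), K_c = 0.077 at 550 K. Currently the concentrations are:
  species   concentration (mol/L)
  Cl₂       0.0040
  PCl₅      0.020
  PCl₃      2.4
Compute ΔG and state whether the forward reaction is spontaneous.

Q_c = [PCl₃]·[Cl₂] / [PCl₅] = (2.4)·(0.0040) / (0.020) = 0.480
ΔG = RT ln(Q_c/K_c) = (8.314 J mol⁻¹ K⁻¹)(550 K) × ln(0.480/0.077)
   = (4.573 kJ/mol)(1.830) = 8.37 kJ/mol
ΔG > 0, so the forward reaction is non-spontaneous (proceeds in reverse).

ΔG = 8.37 kJ/mol; the forward reaction is non-spontaneous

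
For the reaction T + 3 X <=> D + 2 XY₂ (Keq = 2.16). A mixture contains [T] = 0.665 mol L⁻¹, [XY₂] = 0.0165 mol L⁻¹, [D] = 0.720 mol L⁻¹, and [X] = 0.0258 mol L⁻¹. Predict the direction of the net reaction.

Q = [D]·[XY₂]² / ([T]·[X]³) = (0.720)·(0.0165)² / ((0.665)·(0.0258)³) = 17.2
Q = 17.2 > Keq = 2.16, so the reverse reaction proceeds.

in the reverse direction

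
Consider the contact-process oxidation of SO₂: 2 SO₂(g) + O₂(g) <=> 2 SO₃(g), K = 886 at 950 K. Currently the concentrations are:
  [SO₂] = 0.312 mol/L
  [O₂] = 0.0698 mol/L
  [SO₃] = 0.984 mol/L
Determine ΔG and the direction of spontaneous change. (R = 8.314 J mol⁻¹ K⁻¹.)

ΔG = -14.4 kJ/mol; the forward reaction is spontaneous

Q = [SO₃]² / ([SO₂]²·[O₂]) = (0.984)² / ((0.312)²·(0.0698)) = 143
ΔG = RT ln(Q/K) = (8.314 J mol⁻¹ K⁻¹)(950 K) × ln(143/886)
   = (7.898 kJ/mol)(-1.824) = -14.4 kJ/mol
ΔG < 0, so the forward reaction is spontaneous (proceeds forward).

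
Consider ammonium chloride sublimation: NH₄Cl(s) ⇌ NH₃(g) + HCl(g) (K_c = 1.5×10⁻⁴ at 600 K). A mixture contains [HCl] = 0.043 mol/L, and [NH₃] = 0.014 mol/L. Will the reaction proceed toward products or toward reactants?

in the reverse direction

(NH₄Cl is a pure solid — omitted from Q_c.)
Q_c = [NH₃]·[HCl] = (0.014)·(0.043) = 6.0×10⁻⁴
Q_c = 6.0×10⁻⁴ > K_c = 1.5×10⁻⁴, so the reverse reaction proceeds.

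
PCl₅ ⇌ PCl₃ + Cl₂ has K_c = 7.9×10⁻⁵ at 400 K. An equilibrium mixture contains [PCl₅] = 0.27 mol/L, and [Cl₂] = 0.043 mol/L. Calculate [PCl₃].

[PCl₃] = 5.0×10⁻⁴ mol/L

At equilibrium, K_c = [PCl₃]·[Cl₂] / [PCl₅] = 7.9×10⁻⁵.
([PCl₃])·(0.043) / (0.27) = 7.9×10⁻⁵
[PCl₃] = 4.96×10⁻⁴ = 5.0×10⁻⁴ mol/L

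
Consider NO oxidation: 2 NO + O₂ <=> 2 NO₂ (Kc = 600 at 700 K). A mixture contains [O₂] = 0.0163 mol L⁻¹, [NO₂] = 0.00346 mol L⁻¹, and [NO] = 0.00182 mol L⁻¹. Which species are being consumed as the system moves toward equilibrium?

NO, O₂ (reactants)

Qc = [NO₂]² / ([NO]²·[O₂]) = (0.00346)² / ((0.00182)²·(0.0163)) = 222
Qc = 222 < Kc = 600: net forward reaction.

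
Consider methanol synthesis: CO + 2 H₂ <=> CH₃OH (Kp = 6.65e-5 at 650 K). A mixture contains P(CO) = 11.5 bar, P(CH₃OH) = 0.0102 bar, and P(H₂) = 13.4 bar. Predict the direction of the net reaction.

Qp = P(CH₃OH) / (P(CO)·P(H₂)²) = (0.0102) / ((11.5)·(13.4)²) = 4.94e-6
Qp = 4.94e-6 < Kp = 6.65e-5, so the forward reaction proceeds.

toward products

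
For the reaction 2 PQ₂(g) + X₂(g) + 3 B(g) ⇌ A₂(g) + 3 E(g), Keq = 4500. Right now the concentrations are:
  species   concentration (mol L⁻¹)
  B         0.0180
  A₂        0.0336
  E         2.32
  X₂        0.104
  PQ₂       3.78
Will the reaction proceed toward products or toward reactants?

reverse (toward reactants)

Q = [A₂]·[E]³ / ([PQ₂]²·[X₂]·[B]³) = (0.0336)·(2.32)³ / ((3.78)²·(0.104)·(0.0180)³) = 48400
Q = 48400 > Keq = 4500, so the reverse reaction proceeds.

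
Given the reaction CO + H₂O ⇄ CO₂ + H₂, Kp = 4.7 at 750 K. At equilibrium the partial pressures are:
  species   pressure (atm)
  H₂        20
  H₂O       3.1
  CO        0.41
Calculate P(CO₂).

P(CO₂) = 0.30 atm

At equilibrium, Kp = P(CO₂)·P(H₂) / (P(CO)·P(H₂O)) = 4.7.
(P(CO₂))·(20) / ((0.41)·(3.1)) = 4.7
P(CO₂) = 0.299 = 0.30 atm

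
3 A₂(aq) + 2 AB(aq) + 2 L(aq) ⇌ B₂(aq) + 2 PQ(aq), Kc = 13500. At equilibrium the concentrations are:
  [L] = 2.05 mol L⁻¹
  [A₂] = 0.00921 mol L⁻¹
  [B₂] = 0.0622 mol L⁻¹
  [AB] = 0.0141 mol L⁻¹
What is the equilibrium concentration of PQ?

[PQ] = 0.0119 mol L⁻¹

At equilibrium, Kc = [B₂]·[PQ]² / ([A₂]³·[AB]²·[L]²) = 13500.
(0.0622)·([PQ])² / ((0.00921)³·(0.0141)²·(2.05)²) = 13500
[PQ]² = 1.42e-4 ⇒ [PQ] = 0.0119 mol L⁻¹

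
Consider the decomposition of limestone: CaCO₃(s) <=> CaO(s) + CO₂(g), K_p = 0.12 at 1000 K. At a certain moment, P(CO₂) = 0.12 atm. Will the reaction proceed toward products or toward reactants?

(CaCO₃, CaO are pure solids — omitted from Q_p.)
Q_p = P(CO₂) = 0.12
Q_p = 0.12 = K_p, so the system is already at equilibrium.

no net change (already at equilibrium)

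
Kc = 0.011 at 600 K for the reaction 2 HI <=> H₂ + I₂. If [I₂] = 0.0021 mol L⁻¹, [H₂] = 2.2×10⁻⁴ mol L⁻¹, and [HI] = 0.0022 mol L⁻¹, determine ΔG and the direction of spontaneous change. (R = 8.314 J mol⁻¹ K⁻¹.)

Qc = [H₂]·[I₂] / [HI]² = (2.2×10⁻⁴)·(0.0021) / (0.0022)² = 0.0955
ΔG = RT ln(Qc/Kc) = (8.314 J mol⁻¹ K⁻¹)(600 K) × ln(0.0955/0.011)
   = (4.988 kJ/mol)(2.161) = 10.8 kJ/mol
ΔG > 0, so the forward reaction is non-spontaneous (proceeds in reverse).

ΔG = 10.8 kJ/mol; the forward reaction is non-spontaneous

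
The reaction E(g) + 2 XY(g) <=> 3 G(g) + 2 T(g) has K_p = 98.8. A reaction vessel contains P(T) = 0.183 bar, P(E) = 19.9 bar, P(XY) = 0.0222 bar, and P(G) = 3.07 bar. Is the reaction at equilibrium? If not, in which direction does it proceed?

Q_p = P(G)³·P(T)² / (P(E)·P(XY)²) = (3.07)³·(0.183)² / ((19.9)·(0.0222)²) = 98.8
Q_p = 98.8 = K_p, so the system is already at equilibrium.

at equilibrium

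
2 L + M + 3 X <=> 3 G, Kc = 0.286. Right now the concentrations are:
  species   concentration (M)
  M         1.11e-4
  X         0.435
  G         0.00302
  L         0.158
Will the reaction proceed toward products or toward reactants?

in the forward direction

Qc = [G]³ / ([L]²·[M]·[X]³) = (0.00302)³ / ((0.158)²·(1.11e-4)·(0.435)³) = 0.121
Qc = 0.121 < Kc = 0.286, so the forward reaction proceeds.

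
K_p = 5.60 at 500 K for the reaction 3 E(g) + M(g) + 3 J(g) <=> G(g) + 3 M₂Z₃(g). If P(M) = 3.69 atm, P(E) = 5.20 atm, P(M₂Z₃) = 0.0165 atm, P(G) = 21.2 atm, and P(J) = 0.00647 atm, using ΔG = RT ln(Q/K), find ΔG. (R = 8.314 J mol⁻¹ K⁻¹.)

Q_p = P(G)·P(M₂Z₃)³ / (P(E)³·P(M)·P(J)³) = (21.2)·(0.0165)³ / ((5.20)³·(3.69)·(0.00647)³) = 0.678
ΔG = RT ln(Q_p/K_p) = (8.314 J mol⁻¹ K⁻¹)(500 K) × ln(0.678/5.60)
   = (4.157 kJ/mol)(-2.111) = -8.78 kJ/mol
ΔG < 0, so the forward reaction is spontaneous (proceeds forward).

ΔG = -8.78 kJ/mol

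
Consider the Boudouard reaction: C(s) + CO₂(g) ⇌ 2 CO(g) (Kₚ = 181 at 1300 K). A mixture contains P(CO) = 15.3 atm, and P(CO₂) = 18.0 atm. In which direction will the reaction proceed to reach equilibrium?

(C is a pure solid — omitted from Qₚ.)
Qₚ = P(CO)² / P(CO₂) = (15.3)² / (18.0) = 13.0
Qₚ = 13.0 < Kₚ = 181, so the forward reaction proceeds.

in the forward direction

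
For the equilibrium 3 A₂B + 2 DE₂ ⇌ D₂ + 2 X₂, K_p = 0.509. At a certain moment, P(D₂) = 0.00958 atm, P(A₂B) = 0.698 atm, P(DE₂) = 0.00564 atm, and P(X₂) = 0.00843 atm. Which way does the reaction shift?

Q_p = P(D₂)·P(X₂)² / (P(A₂B)³·P(DE₂)²) = (0.00958)·(0.00843)² / ((0.698)³·(0.00564)²) = 0.0629
Q_p = 0.0629 < K_p = 0.509, so the forward reaction proceeds.

in the forward direction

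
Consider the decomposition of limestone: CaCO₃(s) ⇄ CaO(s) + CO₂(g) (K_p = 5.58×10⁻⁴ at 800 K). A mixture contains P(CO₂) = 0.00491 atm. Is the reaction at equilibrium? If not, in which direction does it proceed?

(CaCO₃, CaO are pure solids — omitted from Q_p.)
Q_p = P(CO₂) = 0.00491
Q_p = 0.00491 > K_p = 5.58×10⁻⁴, so the reverse reaction proceeds.

in the reverse direction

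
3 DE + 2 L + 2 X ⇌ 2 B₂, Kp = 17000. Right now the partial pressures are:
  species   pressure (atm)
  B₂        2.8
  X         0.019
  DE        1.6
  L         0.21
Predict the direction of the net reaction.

Qp = P(B₂)² / (P(DE)³·P(L)²·P(X)²) = (2.8)² / ((1.6)³·(0.21)²·(0.019)²) = 1.2×10⁵
Qp = 1.2×10⁵ > Kp = 17000, so the reverse reaction proceeds.

reverse (toward reactants)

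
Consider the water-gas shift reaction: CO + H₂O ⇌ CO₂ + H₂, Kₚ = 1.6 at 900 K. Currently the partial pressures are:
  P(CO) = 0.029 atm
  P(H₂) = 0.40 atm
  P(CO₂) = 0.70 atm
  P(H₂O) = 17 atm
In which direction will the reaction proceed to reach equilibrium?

in the forward direction

Qₚ = P(CO₂)·P(H₂) / (P(CO)·P(H₂O)) = (0.70)·(0.40) / ((0.029)·(17)) = 0.57
Qₚ = 0.57 < Kₚ = 1.6, so the forward reaction proceeds.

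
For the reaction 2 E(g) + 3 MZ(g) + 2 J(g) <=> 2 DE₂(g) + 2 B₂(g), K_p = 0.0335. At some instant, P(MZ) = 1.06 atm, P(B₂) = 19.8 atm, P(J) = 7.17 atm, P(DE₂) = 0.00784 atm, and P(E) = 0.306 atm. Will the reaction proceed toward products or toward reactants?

forward (toward products)

Q_p = P(DE₂)²·P(B₂)² / (P(E)²·P(MZ)³·P(J)²) = (0.00784)²·(19.8)² / ((0.306)²·(1.06)³·(7.17)²) = 0.00420
Q_p = 0.00420 < K_p = 0.0335, so the forward reaction proceeds.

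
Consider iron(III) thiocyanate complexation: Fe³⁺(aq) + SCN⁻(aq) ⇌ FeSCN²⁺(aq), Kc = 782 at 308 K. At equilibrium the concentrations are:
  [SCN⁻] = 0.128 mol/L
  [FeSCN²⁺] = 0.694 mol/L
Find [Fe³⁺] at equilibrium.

[Fe³⁺] = 0.00693 mol/L

At equilibrium, Kc = [FeSCN²⁺] / ([Fe³⁺]·[SCN⁻]) = 782.
(0.694) / (([Fe³⁺])·(0.128)) = 782
[Fe³⁺] = 0.00693 mol/L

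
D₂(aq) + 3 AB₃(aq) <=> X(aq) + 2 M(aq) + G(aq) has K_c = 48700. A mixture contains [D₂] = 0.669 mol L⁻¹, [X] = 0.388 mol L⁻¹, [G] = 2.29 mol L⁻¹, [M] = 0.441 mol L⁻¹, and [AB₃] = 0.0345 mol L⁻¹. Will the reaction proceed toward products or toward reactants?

Q_c = [X]·[M]²·[G] / ([D₂]·[AB₃]³) = (0.388)·(0.441)²·(2.29) / ((0.669)·(0.0345)³) = 6290
Q_c = 6290 < K_c = 48700, so the forward reaction proceeds.

forward (toward products)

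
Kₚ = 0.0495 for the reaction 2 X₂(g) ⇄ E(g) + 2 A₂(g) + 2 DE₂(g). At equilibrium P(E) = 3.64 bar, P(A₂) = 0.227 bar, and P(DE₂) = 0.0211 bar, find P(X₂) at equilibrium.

P(X₂) = 0.0411 bar

At equilibrium, Kₚ = P(E)·P(A₂)²·P(DE₂)² / P(X₂)² = 0.0495.
(3.64)·(0.227)²·(0.0211)² / (P(X₂))² = 0.0495
P(X₂)² = 0.00169 ⇒ P(X₂) = 0.0411 bar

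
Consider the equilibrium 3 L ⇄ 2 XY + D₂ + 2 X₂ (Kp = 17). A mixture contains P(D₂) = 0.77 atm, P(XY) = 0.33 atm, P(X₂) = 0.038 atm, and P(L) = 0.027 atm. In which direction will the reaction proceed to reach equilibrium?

Qp = P(XY)²·P(D₂)·P(X₂)² / P(L)³ = (0.33)²·(0.77)·(0.038)² / (0.027)³ = 6.2
Qp = 6.2 < Kp = 17, so the forward reaction proceeds.

toward products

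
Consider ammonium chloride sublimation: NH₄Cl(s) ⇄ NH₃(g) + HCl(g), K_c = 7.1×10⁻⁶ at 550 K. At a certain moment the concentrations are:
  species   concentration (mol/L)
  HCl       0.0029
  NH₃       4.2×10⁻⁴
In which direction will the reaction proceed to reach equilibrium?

to the right

(NH₄Cl is a pure solid — omitted from Q_c.)
Q_c = [NH₃]·[HCl] = (4.2×10⁻⁴)·(0.0029) = 1.2×10⁻⁶
Q_c = 1.2×10⁻⁶ < K_c = 7.1×10⁻⁶, so the forward reaction proceeds.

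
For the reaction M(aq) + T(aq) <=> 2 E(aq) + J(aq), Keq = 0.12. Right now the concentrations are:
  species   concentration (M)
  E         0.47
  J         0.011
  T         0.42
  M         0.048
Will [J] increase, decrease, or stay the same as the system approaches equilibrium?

Q = [E]²·[J] / ([M]·[T]) = (0.47)²·(0.011) / ((0.048)·(0.42)) = 0.12
Q = 0.12 = Keq; the system is at equilibrium.

stay the same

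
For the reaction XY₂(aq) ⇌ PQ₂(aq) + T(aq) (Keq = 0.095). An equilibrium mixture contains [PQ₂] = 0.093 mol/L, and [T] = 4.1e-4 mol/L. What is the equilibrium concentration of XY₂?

At equilibrium, Keq = [PQ₂]·[T] / [XY₂] = 0.095.
(0.093)·(4.1e-4) / ([XY₂]) = 0.095
[XY₂] = 4.01e-4 = 4.0e-4 mol/L

[XY₂] = 4.0e-4 mol/L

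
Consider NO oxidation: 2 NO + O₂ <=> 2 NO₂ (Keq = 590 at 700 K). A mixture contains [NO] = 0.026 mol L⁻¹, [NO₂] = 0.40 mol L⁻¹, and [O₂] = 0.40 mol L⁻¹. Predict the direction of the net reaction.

Q = [NO₂]² / ([NO]²·[O₂]) = (0.40)² / ((0.026)²·(0.40)) = 590
Q = 590 = Keq, so the system is already at equilibrium.

no net change (already at equilibrium)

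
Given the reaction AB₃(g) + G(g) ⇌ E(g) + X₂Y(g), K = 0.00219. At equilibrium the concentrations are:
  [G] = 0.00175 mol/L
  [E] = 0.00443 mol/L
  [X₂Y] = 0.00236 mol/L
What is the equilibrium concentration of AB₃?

At equilibrium, K = [E]·[X₂Y] / ([AB₃]·[G]) = 0.00219.
(0.00443)·(0.00236) / (([AB₃])·(0.00175)) = 0.00219
[AB₃] = 2.73 mol/L

[AB₃] = 2.73 mol/L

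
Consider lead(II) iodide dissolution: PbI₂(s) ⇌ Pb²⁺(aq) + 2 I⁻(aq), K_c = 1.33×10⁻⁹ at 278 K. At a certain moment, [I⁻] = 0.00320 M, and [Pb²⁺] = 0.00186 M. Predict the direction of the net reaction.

toward reactants

(PbI₂ is a pure solid — omitted from Q_c.)
Q_c = [Pb²⁺]·[I⁻]² = (0.00186)·(0.00320)² = 1.90×10⁻⁸
Q_c = 1.90×10⁻⁸ > K_c = 1.33×10⁻⁹, so the reverse reaction proceeds.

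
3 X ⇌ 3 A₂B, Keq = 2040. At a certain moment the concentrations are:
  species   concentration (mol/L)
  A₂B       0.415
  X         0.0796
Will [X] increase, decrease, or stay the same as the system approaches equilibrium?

decrease

Q = [A₂B]³ / [X]³ = (0.415)³ / (0.0796)³ = 142
Q = 142 < Keq = 2040: net forward reaction.
X is a reactant, so it decreases.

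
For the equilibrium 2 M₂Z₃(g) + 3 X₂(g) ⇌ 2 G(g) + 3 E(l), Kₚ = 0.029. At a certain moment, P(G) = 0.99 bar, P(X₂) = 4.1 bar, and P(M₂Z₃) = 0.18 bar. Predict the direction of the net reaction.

(E is a pure liquid — omitted from Qₚ.)
Qₚ = P(G)² / (P(M₂Z₃)²·P(X₂)³) = (0.99)² / ((0.18)²·(4.1)³) = 0.44
Qₚ = 0.44 > Kₚ = 0.029, so the reverse reaction proceeds.

toward reactants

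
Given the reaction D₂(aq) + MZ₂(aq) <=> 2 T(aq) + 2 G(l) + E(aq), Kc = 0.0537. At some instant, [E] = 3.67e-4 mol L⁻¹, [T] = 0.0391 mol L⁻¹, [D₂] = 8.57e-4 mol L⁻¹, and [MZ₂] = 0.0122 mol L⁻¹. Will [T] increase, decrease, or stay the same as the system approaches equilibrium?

(G is a pure liquid — omitted from Qc.)
Qc = [T]²·[E] / ([D₂]·[MZ₂]) = (0.0391)²·(3.67e-4) / ((8.57e-4)·(0.0122)) = 0.0537
Qc = 0.0537 = Kc; the system is at equilibrium.

stay the same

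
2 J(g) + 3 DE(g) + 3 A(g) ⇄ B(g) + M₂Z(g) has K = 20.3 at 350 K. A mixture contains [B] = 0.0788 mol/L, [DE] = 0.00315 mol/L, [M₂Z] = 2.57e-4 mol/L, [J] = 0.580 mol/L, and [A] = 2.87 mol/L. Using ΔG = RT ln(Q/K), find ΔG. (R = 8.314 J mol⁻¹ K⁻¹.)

Q = [B]·[M₂Z] / ([J]²·[DE]³·[A]³) = (0.0788)·(2.57e-4) / ((0.580)²·(0.00315)³·(2.87)³) = 81.5
ΔG = RT ln(Q/K) = (8.314 J mol⁻¹ K⁻¹)(350 K) × ln(81.5/20.3)
   = (2.910 kJ/mol)(1.390) = 4.04 kJ/mol
ΔG > 0, so the forward reaction is non-spontaneous (proceeds in reverse).

ΔG = 4.04 kJ/mol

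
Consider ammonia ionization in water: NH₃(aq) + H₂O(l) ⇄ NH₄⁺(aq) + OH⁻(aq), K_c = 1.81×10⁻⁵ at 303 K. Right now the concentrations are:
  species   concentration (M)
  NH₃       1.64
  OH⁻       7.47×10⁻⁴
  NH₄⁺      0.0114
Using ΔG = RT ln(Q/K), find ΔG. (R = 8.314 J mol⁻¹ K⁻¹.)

(H₂O is a pure liquid — omitted from Q_c.)
Q_c = [NH₄⁺]·[OH⁻] / [NH₃] = (0.0114)·(7.47×10⁻⁴) / (1.64) = 5.19×10⁻⁶
ΔG = RT ln(Q_c/K_c) = (8.314 J mol⁻¹ K⁻¹)(303 K) × ln(5.19×10⁻⁶/1.81×10⁻⁵)
   = (2.519 kJ/mol)(-1.249) = -3.15 kJ/mol
ΔG < 0, so the forward reaction is spontaneous (proceeds forward).

ΔG = -3.15 kJ/mol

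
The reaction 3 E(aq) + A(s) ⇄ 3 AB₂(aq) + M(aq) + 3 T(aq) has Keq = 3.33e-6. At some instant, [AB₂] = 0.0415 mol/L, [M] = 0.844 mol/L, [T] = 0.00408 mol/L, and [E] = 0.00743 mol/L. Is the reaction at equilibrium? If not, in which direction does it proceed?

(A is a pure solid — omitted from Q.)
Q = [AB₂]³·[M]·[T]³ / [E]³ = (0.0415)³·(0.844)·(0.00408)³ / (0.00743)³ = 9.99e-6
Q = 9.99e-6 > Keq = 3.33e-6, so the reverse reaction proceeds.

in the reverse direction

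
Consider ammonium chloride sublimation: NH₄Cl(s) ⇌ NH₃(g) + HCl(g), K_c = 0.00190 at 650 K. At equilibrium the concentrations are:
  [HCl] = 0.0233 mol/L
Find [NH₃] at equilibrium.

[NH₃] = 0.0815 mol/L

(NH₄Cl is a pure solid — omitted from K_c.)
At equilibrium, K_c = [NH₃]·[HCl] = 0.00190.
([NH₃])·(0.0233) = 0.00190
[NH₃] = 0.0815 mol/L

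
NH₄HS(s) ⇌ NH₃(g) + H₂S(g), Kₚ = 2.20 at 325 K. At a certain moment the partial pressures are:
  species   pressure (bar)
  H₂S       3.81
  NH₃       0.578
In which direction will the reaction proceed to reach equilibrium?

at equilibrium

(NH₄HS is a pure solid — omitted from Qₚ.)
Qₚ = P(NH₃)·P(H₂S) = (0.578)·(3.81) = 2.20
Qₚ = 2.20 = Kₚ, so the system is already at equilibrium.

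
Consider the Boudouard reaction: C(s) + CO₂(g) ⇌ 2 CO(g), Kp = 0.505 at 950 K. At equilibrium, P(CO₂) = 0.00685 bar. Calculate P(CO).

(C is a pure solid — omitted from Kp.)
At equilibrium, Kp = P(CO)² / P(CO₂) = 0.505.
(P(CO))² / (0.00685) = 0.505
P(CO)² = 0.00346 ⇒ P(CO) = 0.0588 bar

P(CO) = 0.0588 bar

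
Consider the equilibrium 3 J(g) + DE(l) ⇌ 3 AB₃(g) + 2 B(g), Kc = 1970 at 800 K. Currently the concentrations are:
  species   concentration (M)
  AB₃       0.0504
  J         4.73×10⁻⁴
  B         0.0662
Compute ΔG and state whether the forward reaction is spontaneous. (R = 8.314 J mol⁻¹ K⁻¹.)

(DE is a pure liquid — omitted from Qc.)
Qc = [AB₃]³·[B]² / [J]³ = (0.0504)³·(0.0662)² / (4.73×10⁻⁴)³ = 5300
ΔG = RT ln(Qc/Kc) = (8.314 J mol⁻¹ K⁻¹)(800 K) × ln(5300/1970)
   = (6.651 kJ/mol)(0.9897) = 6.58 kJ/mol
ΔG > 0, so the forward reaction is non-spontaneous (proceeds in reverse).

ΔG = 6.58 kJ/mol; the forward reaction is non-spontaneous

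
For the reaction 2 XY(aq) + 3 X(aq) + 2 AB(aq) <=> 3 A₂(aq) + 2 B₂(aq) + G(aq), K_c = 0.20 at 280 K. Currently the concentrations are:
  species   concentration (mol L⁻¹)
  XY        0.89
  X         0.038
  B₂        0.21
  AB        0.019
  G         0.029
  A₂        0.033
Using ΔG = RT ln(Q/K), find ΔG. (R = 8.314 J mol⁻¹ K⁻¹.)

ΔG = 6.25 kJ/mol

Q_c = [A₂]³·[B₂]²·[G] / ([XY]²·[X]³·[AB]²) = (0.033)³·(0.21)²·(0.029) / ((0.89)²·(0.038)³·(0.019)²) = 2.93
ΔG = RT ln(Q_c/K_c) = (8.314 J mol⁻¹ K⁻¹)(280 K) × ln(2.93/0.20)
   = (2.328 kJ/mol)(2.684) = 6.25 kJ/mol
ΔG > 0, so the forward reaction is non-spontaneous (proceeds in reverse).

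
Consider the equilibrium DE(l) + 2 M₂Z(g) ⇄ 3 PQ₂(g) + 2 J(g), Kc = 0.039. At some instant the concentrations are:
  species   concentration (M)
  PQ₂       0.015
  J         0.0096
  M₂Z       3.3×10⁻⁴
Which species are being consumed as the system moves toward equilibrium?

(DE is a pure liquid — omitted from Qc.)
Qc = [PQ₂]³·[J]² / [M₂Z]² = (0.015)³·(0.0096)² / (3.3×10⁻⁴)² = 0.0029
Qc = 0.0029 < Kc = 0.039: net forward reaction.

DE, M₂Z (reactants)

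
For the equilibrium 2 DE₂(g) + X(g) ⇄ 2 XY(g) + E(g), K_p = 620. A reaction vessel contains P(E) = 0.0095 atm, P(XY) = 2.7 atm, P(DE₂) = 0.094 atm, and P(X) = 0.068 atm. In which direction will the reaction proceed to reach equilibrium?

in the forward direction

Q_p = P(XY)²·P(E) / (P(DE₂)²·P(X)) = (2.7)²·(0.0095) / ((0.094)²·(0.068)) = 120
Q_p = 120 < K_p = 620, so the forward reaction proceeds.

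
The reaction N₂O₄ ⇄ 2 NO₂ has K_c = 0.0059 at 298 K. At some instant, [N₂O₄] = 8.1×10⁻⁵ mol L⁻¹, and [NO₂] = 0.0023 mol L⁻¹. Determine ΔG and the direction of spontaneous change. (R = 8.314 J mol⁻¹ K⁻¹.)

ΔG = 5.96 kJ/mol; the forward reaction is non-spontaneous

Q_c = [NO₂]² / [N₂O₄] = (0.0023)² / (8.1×10⁻⁵) = 0.0653
ΔG = RT ln(Q_c/K_c) = (8.314 J mol⁻¹ K⁻¹)(298 K) × ln(0.0653/0.0059)
   = (2.478 kJ/mol)(2.404) = 5.96 kJ/mol
ΔG > 0, so the forward reaction is non-spontaneous (proceeds in reverse).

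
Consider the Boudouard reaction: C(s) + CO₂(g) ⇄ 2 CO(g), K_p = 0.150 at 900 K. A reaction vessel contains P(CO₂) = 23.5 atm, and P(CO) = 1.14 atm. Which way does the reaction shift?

in the forward direction

(C is a pure solid — omitted from Q_p.)
Q_p = P(CO)² / P(CO₂) = (1.14)² / (23.5) = 0.0553
Q_p = 0.0553 < K_p = 0.150, so the forward reaction proceeds.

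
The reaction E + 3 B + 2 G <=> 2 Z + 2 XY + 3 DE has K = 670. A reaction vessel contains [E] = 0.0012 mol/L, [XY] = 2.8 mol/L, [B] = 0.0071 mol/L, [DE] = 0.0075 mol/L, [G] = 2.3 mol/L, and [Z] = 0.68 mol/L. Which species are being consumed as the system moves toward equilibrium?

Q = [Z]²·[XY]²·[DE]³ / ([E]·[B]³·[G]²) = (0.68)²·(2.8)²·(0.0075)³ / ((0.0012)·(0.0071)³·(2.3)²) = 670
Q = 670 = K; the system is at equilibrium.

none (at equilibrium)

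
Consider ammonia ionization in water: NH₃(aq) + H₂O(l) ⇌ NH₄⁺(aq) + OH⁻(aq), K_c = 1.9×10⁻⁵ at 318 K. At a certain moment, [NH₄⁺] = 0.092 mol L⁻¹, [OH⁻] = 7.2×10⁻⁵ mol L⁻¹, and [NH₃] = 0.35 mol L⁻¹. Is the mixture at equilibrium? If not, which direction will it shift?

yes, at equilibrium

(H₂O is a pure liquid — omitted from Q_c.)
Q_c = [NH₄⁺]·[OH⁻] / [NH₃] = (0.092)·(7.2×10⁻⁵) / (0.35) = 1.9×10⁻⁵
Q_c = 1.9×10⁻⁵ = K_c; the system is at equilibrium.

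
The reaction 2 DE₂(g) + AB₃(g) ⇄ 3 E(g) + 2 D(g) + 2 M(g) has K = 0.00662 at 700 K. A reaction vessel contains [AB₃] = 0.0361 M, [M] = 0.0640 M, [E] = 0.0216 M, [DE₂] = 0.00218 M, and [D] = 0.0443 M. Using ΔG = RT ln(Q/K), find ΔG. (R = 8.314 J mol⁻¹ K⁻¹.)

ΔG = -15.4 kJ/mol

Q = [E]³·[D]²·[M]² / ([DE₂]²·[AB₃]) = (0.0216)³·(0.0443)²·(0.0640)² / ((0.00218)²·(0.0361)) = 4.72×10⁻⁴
ΔG = RT ln(Q/K) = (8.314 J mol⁻¹ K⁻¹)(700 K) × ln(4.72×10⁻⁴/0.00662)
   = (5.820 kJ/mol)(-2.641) = -15.4 kJ/mol
ΔG < 0, so the forward reaction is spontaneous (proceeds forward).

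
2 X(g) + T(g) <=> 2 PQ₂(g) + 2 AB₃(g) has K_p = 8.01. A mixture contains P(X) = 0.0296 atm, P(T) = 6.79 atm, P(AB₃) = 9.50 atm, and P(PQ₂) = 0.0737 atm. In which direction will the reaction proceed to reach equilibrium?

in the reverse direction

Q_p = P(PQ₂)²·P(AB₃)² / (P(X)²·P(T)) = (0.0737)²·(9.50)² / ((0.0296)²·(6.79)) = 82.4
Q_p = 82.4 > K_p = 8.01, so the reverse reaction proceeds.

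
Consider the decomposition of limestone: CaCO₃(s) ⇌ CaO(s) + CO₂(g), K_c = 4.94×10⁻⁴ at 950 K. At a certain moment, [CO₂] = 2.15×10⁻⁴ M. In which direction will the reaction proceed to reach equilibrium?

(CaCO₃, CaO are pure solids — omitted from Q_c.)
Q_c = [CO₂] = 2.15×10⁻⁴
Q_c = 2.15×10⁻⁴ < K_c = 4.94×10⁻⁴, so the forward reaction proceeds.

to the right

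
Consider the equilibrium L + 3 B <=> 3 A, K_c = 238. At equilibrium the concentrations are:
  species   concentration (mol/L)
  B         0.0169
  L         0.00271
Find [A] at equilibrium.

[A] = 0.0146 mol/L

At equilibrium, K_c = [A]³ / ([L]·[B]³) = 238.
([A])³ / ((0.00271)·(0.0169)³) = 238
[A]³ = 3.11×10⁻⁶ ⇒ [A] = 0.0146 mol/L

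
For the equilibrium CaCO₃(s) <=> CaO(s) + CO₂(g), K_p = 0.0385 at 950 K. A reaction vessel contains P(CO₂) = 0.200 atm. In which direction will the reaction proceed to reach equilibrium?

in the reverse direction

(CaCO₃, CaO are pure solids — omitted from Q_p.)
Q_p = P(CO₂) = 0.200
Q_p = 0.200 > K_p = 0.0385, so the reverse reaction proceeds.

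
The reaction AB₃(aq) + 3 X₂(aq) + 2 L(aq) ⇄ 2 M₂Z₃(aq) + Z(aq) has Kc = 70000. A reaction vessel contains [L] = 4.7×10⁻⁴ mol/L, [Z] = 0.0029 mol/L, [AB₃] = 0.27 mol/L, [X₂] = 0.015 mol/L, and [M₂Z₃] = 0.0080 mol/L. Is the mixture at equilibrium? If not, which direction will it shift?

no; Q > K, reaction proceeds in reverse

Qc = [M₂Z₃]²·[Z] / ([AB₃]·[X₂]³·[L]²) = (0.0080)²·(0.0029) / ((0.27)·(0.015)³·(4.7×10⁻⁴)²) = 9.2×10⁵
Qc = 9.2×10⁵ > Kc = 70000: net reverse reaction.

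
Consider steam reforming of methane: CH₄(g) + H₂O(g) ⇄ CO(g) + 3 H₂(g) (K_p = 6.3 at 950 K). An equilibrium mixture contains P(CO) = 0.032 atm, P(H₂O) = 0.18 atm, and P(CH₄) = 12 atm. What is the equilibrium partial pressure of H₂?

At equilibrium, K_p = P(CO)·P(H₂)³ / (P(CH₄)·P(H₂O)) = 6.3.
(0.032)·(P(H₂))³ / ((12)·(0.18)) = 6.3
P(H₂)³ = 425 ⇒ P(H₂) = 7.5 atm

P(H₂) = 7.5 atm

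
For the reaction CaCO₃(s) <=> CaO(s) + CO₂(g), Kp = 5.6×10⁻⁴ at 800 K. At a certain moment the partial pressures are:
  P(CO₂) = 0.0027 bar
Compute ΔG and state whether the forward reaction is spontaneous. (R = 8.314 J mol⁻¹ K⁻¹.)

ΔG = 10.5 kJ/mol; the forward reaction is non-spontaneous

(CaCO₃, CaO are pure solids — omitted from Qp.)
Qp = P(CO₂) = 0.00270
ΔG = RT ln(Qp/Kp) = (8.314 J mol⁻¹ K⁻¹)(800 K) × ln(0.00270/5.6×10⁻⁴)
   = (6.651 kJ/mol)(1.573) = 10.5 kJ/mol
ΔG > 0, so the forward reaction is non-spontaneous (proceeds in reverse).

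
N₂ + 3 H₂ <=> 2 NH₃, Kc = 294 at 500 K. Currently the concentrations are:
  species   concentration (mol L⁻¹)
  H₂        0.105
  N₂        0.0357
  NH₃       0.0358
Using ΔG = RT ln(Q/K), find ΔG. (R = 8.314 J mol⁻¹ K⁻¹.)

Qc = [NH₃]² / ([N₂]·[H₂]³) = (0.0358)² / ((0.0357)·(0.105)³) = 31.0
ΔG = RT ln(Qc/Kc) = (8.314 J mol⁻¹ K⁻¹)(500 K) × ln(31.0/294)
   = (4.157 kJ/mol)(-2.250) = -9.35 kJ/mol
ΔG < 0, so the forward reaction is spontaneous (proceeds forward).

ΔG = -9.35 kJ/mol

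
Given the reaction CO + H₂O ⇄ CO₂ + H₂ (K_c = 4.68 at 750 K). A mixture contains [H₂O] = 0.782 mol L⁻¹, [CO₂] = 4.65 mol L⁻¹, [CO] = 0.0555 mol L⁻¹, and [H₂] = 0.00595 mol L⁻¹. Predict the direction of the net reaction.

Q_c = [CO₂]·[H₂] / ([CO]·[H₂O]) = (4.65)·(0.00595) / ((0.0555)·(0.782)) = 0.637
Q_c = 0.637 < K_c = 4.68, so the forward reaction proceeds.

forward (toward products)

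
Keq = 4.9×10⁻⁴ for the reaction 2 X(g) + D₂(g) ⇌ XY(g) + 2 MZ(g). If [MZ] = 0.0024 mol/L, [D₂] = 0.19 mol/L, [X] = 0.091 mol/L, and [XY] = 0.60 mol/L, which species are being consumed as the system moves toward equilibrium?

XY, MZ (products)

Q = [XY]·[MZ]² / ([X]²·[D₂]) = (0.60)·(0.0024)² / ((0.091)²·(0.19)) = 0.0022
Q = 0.0022 > Keq = 4.9×10⁻⁴: net reverse reaction.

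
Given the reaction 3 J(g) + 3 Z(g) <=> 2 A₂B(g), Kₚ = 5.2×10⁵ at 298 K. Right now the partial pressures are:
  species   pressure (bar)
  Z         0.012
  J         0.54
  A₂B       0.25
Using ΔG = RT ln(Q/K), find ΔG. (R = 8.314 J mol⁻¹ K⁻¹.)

ΔG = -2.02 kJ/mol

Qₚ = P(A₂B)² / (P(J)³·P(Z)³) = (0.25)² / ((0.54)³·(0.012)³) = 2.30×10⁵
ΔG = RT ln(Qₚ/Kₚ) = (8.314 J mol⁻¹ K⁻¹)(298 K) × ln(2.30×10⁵/5.2×10⁵)
   = (2.478 kJ/mol)(-0.8157) = -2.02 kJ/mol
ΔG < 0, so the forward reaction is spontaneous (proceeds forward).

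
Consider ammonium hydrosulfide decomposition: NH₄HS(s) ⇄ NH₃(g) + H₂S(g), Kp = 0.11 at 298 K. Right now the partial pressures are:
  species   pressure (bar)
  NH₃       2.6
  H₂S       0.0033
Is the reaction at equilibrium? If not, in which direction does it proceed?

(NH₄HS is a pure solid — omitted from Qp.)
Qp = P(NH₃)·P(H₂S) = (2.6)·(0.0033) = 0.0086
Qp = 0.0086 < Kp = 0.11, so the forward reaction proceeds.

in the forward direction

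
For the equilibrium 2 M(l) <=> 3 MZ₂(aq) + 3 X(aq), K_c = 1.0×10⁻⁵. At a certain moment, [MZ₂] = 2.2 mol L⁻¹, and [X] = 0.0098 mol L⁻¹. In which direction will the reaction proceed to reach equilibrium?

(M is a pure liquid — omitted from Q_c.)
Q_c = [MZ₂]³·[X]³ = (2.2)³·(0.0098)³ = 1.0×10⁻⁵
Q_c = 1.0×10⁻⁵ = K_c, so the system is already at equilibrium.

no net change (already at equilibrium)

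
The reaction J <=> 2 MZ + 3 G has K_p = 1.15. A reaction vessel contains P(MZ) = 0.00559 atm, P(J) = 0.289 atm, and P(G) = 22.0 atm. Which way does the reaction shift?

Q_p = P(MZ)²·P(G)³ / P(J) = (0.00559)²·(22.0)³ / (0.289) = 1.15
Q_p = 1.15 = K_p, so the system is already at equilibrium.

no net change (already at equilibrium)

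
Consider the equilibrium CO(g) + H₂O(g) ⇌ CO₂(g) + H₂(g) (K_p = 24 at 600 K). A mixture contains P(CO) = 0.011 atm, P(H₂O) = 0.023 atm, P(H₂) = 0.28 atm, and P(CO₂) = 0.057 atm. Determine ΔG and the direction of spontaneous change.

Q_p = P(CO₂)·P(H₂) / (P(CO)·P(H₂O)) = (0.057)·(0.28) / ((0.011)·(0.023)) = 63.1
ΔG = RT ln(Q_p/K_p) = (8.314 J mol⁻¹ K⁻¹)(600 K) × ln(63.1/24)
   = (4.988 kJ/mol)(0.9667) = 4.82 kJ/mol
ΔG > 0, so the forward reaction is non-spontaneous (proceeds in reverse).

ΔG = 4.82 kJ/mol; the forward reaction is non-spontaneous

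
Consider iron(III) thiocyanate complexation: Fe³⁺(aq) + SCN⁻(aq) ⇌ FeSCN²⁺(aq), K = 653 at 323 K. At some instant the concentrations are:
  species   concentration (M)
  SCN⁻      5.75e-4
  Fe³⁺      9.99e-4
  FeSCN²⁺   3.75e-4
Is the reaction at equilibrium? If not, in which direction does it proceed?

Q = [FeSCN²⁺] / ([Fe³⁺]·[SCN⁻]) = (3.75e-4) / ((9.99e-4)·(5.75e-4)) = 653
Q = 653 = K, so the system is already at equilibrium.

no net change (already at equilibrium)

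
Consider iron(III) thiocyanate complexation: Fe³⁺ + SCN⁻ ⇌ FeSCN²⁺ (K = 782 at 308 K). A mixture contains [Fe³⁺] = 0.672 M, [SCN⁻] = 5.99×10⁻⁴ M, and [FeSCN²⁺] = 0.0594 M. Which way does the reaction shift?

toward products

Q = [FeSCN²⁺] / ([Fe³⁺]·[SCN⁻]) = (0.0594) / ((0.672)·(5.99×10⁻⁴)) = 148
Q = 148 < K = 782, so the forward reaction proceeds.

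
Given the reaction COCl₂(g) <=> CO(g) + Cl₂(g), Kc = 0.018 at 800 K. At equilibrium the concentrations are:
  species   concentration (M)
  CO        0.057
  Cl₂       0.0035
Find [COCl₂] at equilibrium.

[COCl₂] = 0.011 M

At equilibrium, Kc = [CO]·[Cl₂] / [COCl₂] = 0.018.
(0.057)·(0.0035) / ([COCl₂]) = 0.018
[COCl₂] = 0.0111 = 0.011 M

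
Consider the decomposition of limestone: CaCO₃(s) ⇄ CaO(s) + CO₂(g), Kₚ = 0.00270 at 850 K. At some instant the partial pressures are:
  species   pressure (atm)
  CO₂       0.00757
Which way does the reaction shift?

(CaCO₃, CaO are pure solids — omitted from Qₚ.)
Qₚ = P(CO₂) = 0.00757
Qₚ = 0.00757 > Kₚ = 0.00270, so the reverse reaction proceeds.

toward reactants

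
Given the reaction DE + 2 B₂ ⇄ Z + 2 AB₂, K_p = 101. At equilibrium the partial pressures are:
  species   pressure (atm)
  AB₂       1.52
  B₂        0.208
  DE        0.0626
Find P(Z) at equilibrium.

P(Z) = 0.118 atm

At equilibrium, K_p = P(Z)·P(AB₂)² / (P(DE)·P(B₂)²) = 101.
(P(Z))·(1.52)² / ((0.0626)·(0.208)²) = 101
P(Z) = 0.118 atm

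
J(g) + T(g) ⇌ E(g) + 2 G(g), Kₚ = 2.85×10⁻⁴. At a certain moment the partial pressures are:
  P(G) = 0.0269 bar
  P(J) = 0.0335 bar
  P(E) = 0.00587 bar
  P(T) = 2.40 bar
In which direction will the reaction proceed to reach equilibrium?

Qₚ = P(E)·P(G)² / (P(J)·P(T)) = (0.00587)·(0.0269)² / ((0.0335)·(2.40)) = 5.28×10⁻⁵
Qₚ = 5.28×10⁻⁵ < Kₚ = 2.85×10⁻⁴, so the forward reaction proceeds.

forward (toward products)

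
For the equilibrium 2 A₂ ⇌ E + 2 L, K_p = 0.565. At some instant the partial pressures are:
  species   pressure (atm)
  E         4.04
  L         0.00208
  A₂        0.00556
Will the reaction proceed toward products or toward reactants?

at equilibrium

Q_p = P(E)·P(L)² / P(A₂)² = (4.04)·(0.00208)² / (0.00556)² = 0.565
Q_p = 0.565 = K_p, so the system is already at equilibrium.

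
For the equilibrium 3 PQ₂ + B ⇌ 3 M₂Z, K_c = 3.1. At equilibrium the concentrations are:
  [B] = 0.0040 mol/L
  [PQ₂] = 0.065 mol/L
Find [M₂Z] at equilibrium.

[M₂Z] = 0.015 mol/L

At equilibrium, K_c = [M₂Z]³ / ([PQ₂]³·[B]) = 3.1.
([M₂Z])³ / ((0.065)³·(0.0040)) = 3.1
[M₂Z]³ = 3.41e-6 ⇒ [M₂Z] = 0.015 mol/L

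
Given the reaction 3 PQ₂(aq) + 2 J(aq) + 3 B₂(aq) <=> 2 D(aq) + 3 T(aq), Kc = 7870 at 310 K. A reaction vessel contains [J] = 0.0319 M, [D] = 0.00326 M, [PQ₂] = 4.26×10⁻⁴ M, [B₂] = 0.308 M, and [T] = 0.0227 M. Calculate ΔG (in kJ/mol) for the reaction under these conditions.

Qc = [D]²·[T]³ / ([PQ₂]³·[J]²·[B₂]³) = (0.00326)²·(0.0227)³ / ((4.26×10⁻⁴)³·(0.0319)²·(0.308)³) = 54100
ΔG = RT ln(Qc/Kc) = (8.314 J mol⁻¹ K⁻¹)(310 K) × ln(54100/7870)
   = (2.577 kJ/mol)(1.928) = 4.97 kJ/mol
ΔG > 0, so the forward reaction is non-spontaneous (proceeds in reverse).

ΔG = 4.97 kJ/mol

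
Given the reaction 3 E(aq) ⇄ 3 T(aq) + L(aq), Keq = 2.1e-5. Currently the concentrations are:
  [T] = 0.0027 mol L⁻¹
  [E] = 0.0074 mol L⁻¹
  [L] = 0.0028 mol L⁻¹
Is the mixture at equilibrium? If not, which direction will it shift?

Q = [T]³·[L] / [E]³ = (0.0027)³·(0.0028) / (0.0074)³ = 1.4e-4
Q = 1.4e-4 > Keq = 2.1e-5: net reverse reaction.

no; Q > K, reaction proceeds in reverse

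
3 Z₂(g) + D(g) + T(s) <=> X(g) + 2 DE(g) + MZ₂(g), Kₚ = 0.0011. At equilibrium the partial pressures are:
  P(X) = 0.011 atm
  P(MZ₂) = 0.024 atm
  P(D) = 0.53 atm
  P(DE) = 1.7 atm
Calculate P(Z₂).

(T is a pure solid — omitted from Kₚ.)
At equilibrium, Kₚ = P(X)·P(DE)²·P(MZ₂) / (P(Z₂)³·P(D)) = 0.0011.
(0.011)·(1.7)²·(0.024) / ((P(Z₂))³·(0.53)) = 0.0011
P(Z₂)³ = 1.31 ⇒ P(Z₂) = 1.1 atm

P(Z₂) = 1.1 atm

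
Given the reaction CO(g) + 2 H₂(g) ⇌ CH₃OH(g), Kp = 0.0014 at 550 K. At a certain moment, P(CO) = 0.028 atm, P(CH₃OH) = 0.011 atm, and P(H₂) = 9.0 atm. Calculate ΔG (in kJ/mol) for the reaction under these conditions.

Qp = P(CH₃OH) / (P(CO)·P(H₂)²) = (0.011) / ((0.028)·(9.0)²) = 0.00485
ΔG = RT ln(Qp/Kp) = (8.314 J mol⁻¹ K⁻¹)(550 K) × ln(0.00485/0.0014)
   = (4.573 kJ/mol)(1.243) = 5.68 kJ/mol
ΔG > 0, so the forward reaction is non-spontaneous (proceeds in reverse).

ΔG = 5.68 kJ/mol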